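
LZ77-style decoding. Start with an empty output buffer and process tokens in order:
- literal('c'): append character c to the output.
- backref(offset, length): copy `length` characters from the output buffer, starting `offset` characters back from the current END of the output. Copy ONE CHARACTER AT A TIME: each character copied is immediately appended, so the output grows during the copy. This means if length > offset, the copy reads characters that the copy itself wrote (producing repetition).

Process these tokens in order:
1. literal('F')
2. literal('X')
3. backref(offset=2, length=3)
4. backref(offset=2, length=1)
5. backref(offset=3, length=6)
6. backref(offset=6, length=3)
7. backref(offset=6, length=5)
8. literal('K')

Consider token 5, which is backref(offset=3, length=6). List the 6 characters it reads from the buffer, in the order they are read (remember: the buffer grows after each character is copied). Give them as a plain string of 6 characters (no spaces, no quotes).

Answer: XFXXFX

Derivation:
Token 1: literal('F'). Output: "F"
Token 2: literal('X'). Output: "FX"
Token 3: backref(off=2, len=3) (overlapping!). Copied 'FXF' from pos 0. Output: "FXFXF"
Token 4: backref(off=2, len=1). Copied 'X' from pos 3. Output: "FXFXFX"
Token 5: backref(off=3, len=6). Buffer before: "FXFXFX" (len 6)
  byte 1: read out[3]='X', append. Buffer now: "FXFXFXX"
  byte 2: read out[4]='F', append. Buffer now: "FXFXFXXF"
  byte 3: read out[5]='X', append. Buffer now: "FXFXFXXFX"
  byte 4: read out[6]='X', append. Buffer now: "FXFXFXXFXX"
  byte 5: read out[7]='F', append. Buffer now: "FXFXFXXFXXF"
  byte 6: read out[8]='X', append. Buffer now: "FXFXFXXFXXFX"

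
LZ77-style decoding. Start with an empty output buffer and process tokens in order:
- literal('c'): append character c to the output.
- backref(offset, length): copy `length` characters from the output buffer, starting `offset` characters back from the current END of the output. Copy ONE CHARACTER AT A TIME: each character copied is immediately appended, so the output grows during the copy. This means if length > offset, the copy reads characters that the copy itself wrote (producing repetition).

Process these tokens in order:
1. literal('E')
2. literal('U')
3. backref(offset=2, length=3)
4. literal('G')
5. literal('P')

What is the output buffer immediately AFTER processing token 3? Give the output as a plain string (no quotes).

Answer: EUEUE

Derivation:
Token 1: literal('E'). Output: "E"
Token 2: literal('U'). Output: "EU"
Token 3: backref(off=2, len=3) (overlapping!). Copied 'EUE' from pos 0. Output: "EUEUE"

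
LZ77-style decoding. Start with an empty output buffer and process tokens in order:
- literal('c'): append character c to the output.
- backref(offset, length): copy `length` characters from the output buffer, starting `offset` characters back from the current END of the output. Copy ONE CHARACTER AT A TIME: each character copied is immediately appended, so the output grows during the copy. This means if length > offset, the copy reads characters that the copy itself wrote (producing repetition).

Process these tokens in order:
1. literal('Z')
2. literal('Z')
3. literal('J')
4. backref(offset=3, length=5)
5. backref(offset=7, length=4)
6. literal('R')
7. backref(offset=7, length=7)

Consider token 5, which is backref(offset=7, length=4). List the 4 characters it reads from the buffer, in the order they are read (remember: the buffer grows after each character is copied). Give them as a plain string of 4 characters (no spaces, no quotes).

Token 1: literal('Z'). Output: "Z"
Token 2: literal('Z'). Output: "ZZ"
Token 3: literal('J'). Output: "ZZJ"
Token 4: backref(off=3, len=5) (overlapping!). Copied 'ZZJZZ' from pos 0. Output: "ZZJZZJZZ"
Token 5: backref(off=7, len=4). Buffer before: "ZZJZZJZZ" (len 8)
  byte 1: read out[1]='Z', append. Buffer now: "ZZJZZJZZZ"
  byte 2: read out[2]='J', append. Buffer now: "ZZJZZJZZZJ"
  byte 3: read out[3]='Z', append. Buffer now: "ZZJZZJZZZJZ"
  byte 4: read out[4]='Z', append. Buffer now: "ZZJZZJZZZJZZ"

Answer: ZJZZ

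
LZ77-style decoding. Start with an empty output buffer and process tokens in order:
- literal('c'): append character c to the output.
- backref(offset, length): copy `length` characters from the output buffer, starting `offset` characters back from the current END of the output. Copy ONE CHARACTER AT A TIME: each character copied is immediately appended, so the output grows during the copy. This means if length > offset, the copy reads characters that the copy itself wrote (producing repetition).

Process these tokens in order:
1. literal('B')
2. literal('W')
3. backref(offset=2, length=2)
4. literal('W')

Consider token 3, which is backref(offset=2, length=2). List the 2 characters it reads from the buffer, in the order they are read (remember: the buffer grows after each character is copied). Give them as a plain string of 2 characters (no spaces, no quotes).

Answer: BW

Derivation:
Token 1: literal('B'). Output: "B"
Token 2: literal('W'). Output: "BW"
Token 3: backref(off=2, len=2). Buffer before: "BW" (len 2)
  byte 1: read out[0]='B', append. Buffer now: "BWB"
  byte 2: read out[1]='W', append. Buffer now: "BWBW"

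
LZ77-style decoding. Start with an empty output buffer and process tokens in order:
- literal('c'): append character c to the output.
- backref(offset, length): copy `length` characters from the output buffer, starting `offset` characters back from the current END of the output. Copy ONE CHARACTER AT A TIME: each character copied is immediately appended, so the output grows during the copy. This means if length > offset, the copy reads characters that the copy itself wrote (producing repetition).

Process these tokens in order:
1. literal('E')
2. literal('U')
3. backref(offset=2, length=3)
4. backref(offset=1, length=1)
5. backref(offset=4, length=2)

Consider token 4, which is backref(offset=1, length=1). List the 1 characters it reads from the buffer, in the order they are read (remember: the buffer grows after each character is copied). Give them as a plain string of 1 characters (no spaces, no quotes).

Answer: E

Derivation:
Token 1: literal('E'). Output: "E"
Token 2: literal('U'). Output: "EU"
Token 3: backref(off=2, len=3) (overlapping!). Copied 'EUE' from pos 0. Output: "EUEUE"
Token 4: backref(off=1, len=1). Buffer before: "EUEUE" (len 5)
  byte 1: read out[4]='E', append. Buffer now: "EUEUEE"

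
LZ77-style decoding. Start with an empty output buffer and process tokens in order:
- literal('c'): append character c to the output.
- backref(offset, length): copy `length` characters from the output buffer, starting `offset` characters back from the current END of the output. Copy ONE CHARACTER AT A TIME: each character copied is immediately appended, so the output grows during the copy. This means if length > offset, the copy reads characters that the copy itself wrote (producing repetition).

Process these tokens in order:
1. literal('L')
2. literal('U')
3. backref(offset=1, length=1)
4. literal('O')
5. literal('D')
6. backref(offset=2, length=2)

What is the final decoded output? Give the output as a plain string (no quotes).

Answer: LUUODOD

Derivation:
Token 1: literal('L'). Output: "L"
Token 2: literal('U'). Output: "LU"
Token 3: backref(off=1, len=1). Copied 'U' from pos 1. Output: "LUU"
Token 4: literal('O'). Output: "LUUO"
Token 5: literal('D'). Output: "LUUOD"
Token 6: backref(off=2, len=2). Copied 'OD' from pos 3. Output: "LUUODOD"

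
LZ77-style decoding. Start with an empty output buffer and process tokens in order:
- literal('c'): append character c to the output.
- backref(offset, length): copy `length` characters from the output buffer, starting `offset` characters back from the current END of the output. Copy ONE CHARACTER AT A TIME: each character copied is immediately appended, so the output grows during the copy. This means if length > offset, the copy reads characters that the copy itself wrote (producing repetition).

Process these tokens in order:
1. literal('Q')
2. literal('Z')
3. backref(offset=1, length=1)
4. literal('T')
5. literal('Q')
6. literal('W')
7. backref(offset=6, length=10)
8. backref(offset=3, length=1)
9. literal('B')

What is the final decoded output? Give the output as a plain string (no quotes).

Answer: QZZTQWQZZTQWQZZTZB

Derivation:
Token 1: literal('Q'). Output: "Q"
Token 2: literal('Z'). Output: "QZ"
Token 3: backref(off=1, len=1). Copied 'Z' from pos 1. Output: "QZZ"
Token 4: literal('T'). Output: "QZZT"
Token 5: literal('Q'). Output: "QZZTQ"
Token 6: literal('W'). Output: "QZZTQW"
Token 7: backref(off=6, len=10) (overlapping!). Copied 'QZZTQWQZZT' from pos 0. Output: "QZZTQWQZZTQWQZZT"
Token 8: backref(off=3, len=1). Copied 'Z' from pos 13. Output: "QZZTQWQZZTQWQZZTZ"
Token 9: literal('B'). Output: "QZZTQWQZZTQWQZZTZB"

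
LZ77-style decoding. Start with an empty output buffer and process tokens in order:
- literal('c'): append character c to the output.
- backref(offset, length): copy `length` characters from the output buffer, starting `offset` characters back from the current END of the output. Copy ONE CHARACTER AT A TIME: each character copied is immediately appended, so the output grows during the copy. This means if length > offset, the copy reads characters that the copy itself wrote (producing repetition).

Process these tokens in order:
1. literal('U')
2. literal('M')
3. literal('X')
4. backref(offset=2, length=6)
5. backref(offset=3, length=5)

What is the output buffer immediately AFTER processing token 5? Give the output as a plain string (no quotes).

Token 1: literal('U'). Output: "U"
Token 2: literal('M'). Output: "UM"
Token 3: literal('X'). Output: "UMX"
Token 4: backref(off=2, len=6) (overlapping!). Copied 'MXMXMX' from pos 1. Output: "UMXMXMXMX"
Token 5: backref(off=3, len=5) (overlapping!). Copied 'XMXXM' from pos 6. Output: "UMXMXMXMXXMXXM"

Answer: UMXMXMXMXXMXXM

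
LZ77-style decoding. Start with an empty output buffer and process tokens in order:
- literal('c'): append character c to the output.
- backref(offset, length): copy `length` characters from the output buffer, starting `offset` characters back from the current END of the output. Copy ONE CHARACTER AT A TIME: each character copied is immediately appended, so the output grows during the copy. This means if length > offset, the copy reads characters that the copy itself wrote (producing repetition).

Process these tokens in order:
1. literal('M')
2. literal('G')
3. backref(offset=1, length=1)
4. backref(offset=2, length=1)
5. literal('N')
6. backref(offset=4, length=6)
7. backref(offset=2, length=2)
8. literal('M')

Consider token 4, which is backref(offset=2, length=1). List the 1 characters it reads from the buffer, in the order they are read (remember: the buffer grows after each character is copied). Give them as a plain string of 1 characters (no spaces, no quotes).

Token 1: literal('M'). Output: "M"
Token 2: literal('G'). Output: "MG"
Token 3: backref(off=1, len=1). Copied 'G' from pos 1. Output: "MGG"
Token 4: backref(off=2, len=1). Buffer before: "MGG" (len 3)
  byte 1: read out[1]='G', append. Buffer now: "MGGG"

Answer: G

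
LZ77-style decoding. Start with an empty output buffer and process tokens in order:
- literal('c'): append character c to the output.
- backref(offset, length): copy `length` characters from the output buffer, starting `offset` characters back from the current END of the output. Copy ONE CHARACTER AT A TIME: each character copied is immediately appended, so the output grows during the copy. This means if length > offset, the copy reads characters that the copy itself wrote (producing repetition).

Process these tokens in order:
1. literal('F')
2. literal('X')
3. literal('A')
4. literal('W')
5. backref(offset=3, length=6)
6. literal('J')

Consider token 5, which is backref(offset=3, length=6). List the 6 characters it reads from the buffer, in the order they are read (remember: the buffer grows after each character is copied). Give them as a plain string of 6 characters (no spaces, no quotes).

Token 1: literal('F'). Output: "F"
Token 2: literal('X'). Output: "FX"
Token 3: literal('A'). Output: "FXA"
Token 4: literal('W'). Output: "FXAW"
Token 5: backref(off=3, len=6). Buffer before: "FXAW" (len 4)
  byte 1: read out[1]='X', append. Buffer now: "FXAWX"
  byte 2: read out[2]='A', append. Buffer now: "FXAWXA"
  byte 3: read out[3]='W', append. Buffer now: "FXAWXAW"
  byte 4: read out[4]='X', append. Buffer now: "FXAWXAWX"
  byte 5: read out[5]='A', append. Buffer now: "FXAWXAWXA"
  byte 6: read out[6]='W', append. Buffer now: "FXAWXAWXAW"

Answer: XAWXAW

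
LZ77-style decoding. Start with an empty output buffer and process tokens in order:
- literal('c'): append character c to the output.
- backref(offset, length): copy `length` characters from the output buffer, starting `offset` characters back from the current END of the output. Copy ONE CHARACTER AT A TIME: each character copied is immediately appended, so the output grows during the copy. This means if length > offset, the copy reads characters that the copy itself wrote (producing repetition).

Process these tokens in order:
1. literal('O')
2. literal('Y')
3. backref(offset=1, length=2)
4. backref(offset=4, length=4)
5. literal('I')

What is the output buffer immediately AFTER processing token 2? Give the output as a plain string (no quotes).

Answer: OY

Derivation:
Token 1: literal('O'). Output: "O"
Token 2: literal('Y'). Output: "OY"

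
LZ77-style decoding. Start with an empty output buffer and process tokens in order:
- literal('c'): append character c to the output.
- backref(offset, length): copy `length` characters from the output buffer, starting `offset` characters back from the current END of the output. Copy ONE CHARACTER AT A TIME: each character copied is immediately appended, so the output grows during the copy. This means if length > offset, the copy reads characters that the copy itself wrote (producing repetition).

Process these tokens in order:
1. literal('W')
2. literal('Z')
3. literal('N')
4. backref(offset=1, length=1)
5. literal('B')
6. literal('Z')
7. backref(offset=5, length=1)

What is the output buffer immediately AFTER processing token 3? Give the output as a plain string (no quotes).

Token 1: literal('W'). Output: "W"
Token 2: literal('Z'). Output: "WZ"
Token 3: literal('N'). Output: "WZN"

Answer: WZN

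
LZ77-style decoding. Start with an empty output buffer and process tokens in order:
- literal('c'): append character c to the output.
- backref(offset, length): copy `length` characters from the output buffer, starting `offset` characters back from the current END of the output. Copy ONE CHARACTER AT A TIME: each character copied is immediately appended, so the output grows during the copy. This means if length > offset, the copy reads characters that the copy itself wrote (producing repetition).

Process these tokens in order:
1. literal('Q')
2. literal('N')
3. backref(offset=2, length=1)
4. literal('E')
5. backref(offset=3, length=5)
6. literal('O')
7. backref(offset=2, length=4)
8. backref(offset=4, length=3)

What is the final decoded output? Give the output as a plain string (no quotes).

Token 1: literal('Q'). Output: "Q"
Token 2: literal('N'). Output: "QN"
Token 3: backref(off=2, len=1). Copied 'Q' from pos 0. Output: "QNQ"
Token 4: literal('E'). Output: "QNQE"
Token 5: backref(off=3, len=5) (overlapping!). Copied 'NQENQ' from pos 1. Output: "QNQENQENQ"
Token 6: literal('O'). Output: "QNQENQENQO"
Token 7: backref(off=2, len=4) (overlapping!). Copied 'QOQO' from pos 8. Output: "QNQENQENQOQOQO"
Token 8: backref(off=4, len=3). Copied 'QOQ' from pos 10. Output: "QNQENQENQOQOQOQOQ"

Answer: QNQENQENQOQOQOQOQ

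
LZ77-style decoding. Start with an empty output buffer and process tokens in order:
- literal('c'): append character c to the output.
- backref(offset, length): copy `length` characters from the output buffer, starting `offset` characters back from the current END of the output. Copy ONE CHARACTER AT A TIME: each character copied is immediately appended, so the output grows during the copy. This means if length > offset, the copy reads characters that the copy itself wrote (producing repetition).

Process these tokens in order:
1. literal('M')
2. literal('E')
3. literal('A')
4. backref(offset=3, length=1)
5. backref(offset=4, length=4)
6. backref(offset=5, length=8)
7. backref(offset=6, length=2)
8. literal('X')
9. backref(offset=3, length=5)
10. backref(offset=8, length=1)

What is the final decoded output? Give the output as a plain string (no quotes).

Answer: MEAMMEAMMMEAMMMEEAXEAXEAE

Derivation:
Token 1: literal('M'). Output: "M"
Token 2: literal('E'). Output: "ME"
Token 3: literal('A'). Output: "MEA"
Token 4: backref(off=3, len=1). Copied 'M' from pos 0. Output: "MEAM"
Token 5: backref(off=4, len=4). Copied 'MEAM' from pos 0. Output: "MEAMMEAM"
Token 6: backref(off=5, len=8) (overlapping!). Copied 'MMEAMMME' from pos 3. Output: "MEAMMEAMMMEAMMME"
Token 7: backref(off=6, len=2). Copied 'EA' from pos 10. Output: "MEAMMEAMMMEAMMMEEA"
Token 8: literal('X'). Output: "MEAMMEAMMMEAMMMEEAX"
Token 9: backref(off=3, len=5) (overlapping!). Copied 'EAXEA' from pos 16. Output: "MEAMMEAMMMEAMMMEEAXEAXEA"
Token 10: backref(off=8, len=1). Copied 'E' from pos 16. Output: "MEAMMEAMMMEAMMMEEAXEAXEAE"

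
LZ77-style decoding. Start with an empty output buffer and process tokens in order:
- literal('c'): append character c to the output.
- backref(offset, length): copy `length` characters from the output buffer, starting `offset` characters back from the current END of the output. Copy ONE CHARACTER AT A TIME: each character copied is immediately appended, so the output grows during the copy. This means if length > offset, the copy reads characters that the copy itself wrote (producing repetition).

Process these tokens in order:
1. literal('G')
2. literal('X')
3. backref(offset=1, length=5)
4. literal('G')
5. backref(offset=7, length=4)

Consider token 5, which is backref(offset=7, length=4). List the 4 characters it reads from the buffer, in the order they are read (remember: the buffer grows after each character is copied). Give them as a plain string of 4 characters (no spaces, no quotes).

Answer: XXXX

Derivation:
Token 1: literal('G'). Output: "G"
Token 2: literal('X'). Output: "GX"
Token 3: backref(off=1, len=5) (overlapping!). Copied 'XXXXX' from pos 1. Output: "GXXXXXX"
Token 4: literal('G'). Output: "GXXXXXXG"
Token 5: backref(off=7, len=4). Buffer before: "GXXXXXXG" (len 8)
  byte 1: read out[1]='X', append. Buffer now: "GXXXXXXGX"
  byte 2: read out[2]='X', append. Buffer now: "GXXXXXXGXX"
  byte 3: read out[3]='X', append. Buffer now: "GXXXXXXGXXX"
  byte 4: read out[4]='X', append. Buffer now: "GXXXXXXGXXXX"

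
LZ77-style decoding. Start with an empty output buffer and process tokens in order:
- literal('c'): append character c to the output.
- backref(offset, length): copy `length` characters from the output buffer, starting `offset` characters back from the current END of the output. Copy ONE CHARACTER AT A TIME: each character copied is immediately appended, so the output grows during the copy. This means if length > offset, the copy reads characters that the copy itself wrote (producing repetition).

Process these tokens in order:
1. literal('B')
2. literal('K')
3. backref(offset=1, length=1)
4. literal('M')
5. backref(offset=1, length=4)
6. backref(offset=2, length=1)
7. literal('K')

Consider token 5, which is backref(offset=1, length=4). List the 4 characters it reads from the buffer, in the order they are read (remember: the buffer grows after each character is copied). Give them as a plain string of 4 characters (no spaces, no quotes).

Answer: MMMM

Derivation:
Token 1: literal('B'). Output: "B"
Token 2: literal('K'). Output: "BK"
Token 3: backref(off=1, len=1). Copied 'K' from pos 1. Output: "BKK"
Token 4: literal('M'). Output: "BKKM"
Token 5: backref(off=1, len=4). Buffer before: "BKKM" (len 4)
  byte 1: read out[3]='M', append. Buffer now: "BKKMM"
  byte 2: read out[4]='M', append. Buffer now: "BKKMMM"
  byte 3: read out[5]='M', append. Buffer now: "BKKMMMM"
  byte 4: read out[6]='M', append. Buffer now: "BKKMMMMM"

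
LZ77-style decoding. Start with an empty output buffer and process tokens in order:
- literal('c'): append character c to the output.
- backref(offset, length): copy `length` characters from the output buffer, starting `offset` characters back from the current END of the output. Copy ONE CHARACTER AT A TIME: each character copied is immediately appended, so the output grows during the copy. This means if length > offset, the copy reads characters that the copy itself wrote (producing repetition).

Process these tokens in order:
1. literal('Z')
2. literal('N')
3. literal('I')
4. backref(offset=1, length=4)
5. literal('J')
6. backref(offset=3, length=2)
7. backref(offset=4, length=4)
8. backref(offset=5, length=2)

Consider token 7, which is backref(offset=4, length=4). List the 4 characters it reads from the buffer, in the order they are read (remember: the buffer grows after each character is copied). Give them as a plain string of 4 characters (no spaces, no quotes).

Answer: IJII

Derivation:
Token 1: literal('Z'). Output: "Z"
Token 2: literal('N'). Output: "ZN"
Token 3: literal('I'). Output: "ZNI"
Token 4: backref(off=1, len=4) (overlapping!). Copied 'IIII' from pos 2. Output: "ZNIIIII"
Token 5: literal('J'). Output: "ZNIIIIIJ"
Token 6: backref(off=3, len=2). Copied 'II' from pos 5. Output: "ZNIIIIIJII"
Token 7: backref(off=4, len=4). Buffer before: "ZNIIIIIJII" (len 10)
  byte 1: read out[6]='I', append. Buffer now: "ZNIIIIIJIII"
  byte 2: read out[7]='J', append. Buffer now: "ZNIIIIIJIIIJ"
  byte 3: read out[8]='I', append. Buffer now: "ZNIIIIIJIIIJI"
  byte 4: read out[9]='I', append. Buffer now: "ZNIIIIIJIIIJII"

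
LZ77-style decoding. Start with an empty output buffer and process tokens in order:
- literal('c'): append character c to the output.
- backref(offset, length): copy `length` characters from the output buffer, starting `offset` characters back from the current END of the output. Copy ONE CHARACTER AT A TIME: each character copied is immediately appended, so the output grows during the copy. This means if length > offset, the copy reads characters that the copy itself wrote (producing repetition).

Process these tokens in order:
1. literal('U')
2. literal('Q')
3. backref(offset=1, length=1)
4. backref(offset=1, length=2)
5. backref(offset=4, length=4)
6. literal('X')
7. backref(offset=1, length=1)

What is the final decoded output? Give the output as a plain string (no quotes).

Token 1: literal('U'). Output: "U"
Token 2: literal('Q'). Output: "UQ"
Token 3: backref(off=1, len=1). Copied 'Q' from pos 1. Output: "UQQ"
Token 4: backref(off=1, len=2) (overlapping!). Copied 'QQ' from pos 2. Output: "UQQQQ"
Token 5: backref(off=4, len=4). Copied 'QQQQ' from pos 1. Output: "UQQQQQQQQ"
Token 6: literal('X'). Output: "UQQQQQQQQX"
Token 7: backref(off=1, len=1). Copied 'X' from pos 9. Output: "UQQQQQQQQXX"

Answer: UQQQQQQQQXX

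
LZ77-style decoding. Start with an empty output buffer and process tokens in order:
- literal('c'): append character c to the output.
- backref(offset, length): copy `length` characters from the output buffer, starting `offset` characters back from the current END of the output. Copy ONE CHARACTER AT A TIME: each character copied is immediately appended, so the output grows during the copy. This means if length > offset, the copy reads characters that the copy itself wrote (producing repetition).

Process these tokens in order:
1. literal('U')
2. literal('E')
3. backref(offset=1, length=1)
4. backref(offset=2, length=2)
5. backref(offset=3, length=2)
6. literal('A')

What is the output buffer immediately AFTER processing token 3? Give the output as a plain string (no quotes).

Answer: UEE

Derivation:
Token 1: literal('U'). Output: "U"
Token 2: literal('E'). Output: "UE"
Token 3: backref(off=1, len=1). Copied 'E' from pos 1. Output: "UEE"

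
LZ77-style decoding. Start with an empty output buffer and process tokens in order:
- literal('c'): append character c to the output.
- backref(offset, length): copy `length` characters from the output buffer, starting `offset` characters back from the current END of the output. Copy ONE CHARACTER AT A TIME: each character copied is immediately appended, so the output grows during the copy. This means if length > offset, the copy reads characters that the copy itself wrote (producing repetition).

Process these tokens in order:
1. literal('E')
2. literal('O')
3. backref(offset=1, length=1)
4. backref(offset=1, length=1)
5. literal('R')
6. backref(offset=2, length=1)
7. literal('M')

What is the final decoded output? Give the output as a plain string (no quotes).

Token 1: literal('E'). Output: "E"
Token 2: literal('O'). Output: "EO"
Token 3: backref(off=1, len=1). Copied 'O' from pos 1. Output: "EOO"
Token 4: backref(off=1, len=1). Copied 'O' from pos 2. Output: "EOOO"
Token 5: literal('R'). Output: "EOOOR"
Token 6: backref(off=2, len=1). Copied 'O' from pos 3. Output: "EOOORO"
Token 7: literal('M'). Output: "EOOOROM"

Answer: EOOOROM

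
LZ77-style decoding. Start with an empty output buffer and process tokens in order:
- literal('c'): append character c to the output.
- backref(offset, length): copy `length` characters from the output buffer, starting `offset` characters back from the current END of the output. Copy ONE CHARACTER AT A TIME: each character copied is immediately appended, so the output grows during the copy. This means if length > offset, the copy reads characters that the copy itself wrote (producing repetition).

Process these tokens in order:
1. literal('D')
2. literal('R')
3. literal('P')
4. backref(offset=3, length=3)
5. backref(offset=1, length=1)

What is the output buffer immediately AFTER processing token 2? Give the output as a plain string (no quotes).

Token 1: literal('D'). Output: "D"
Token 2: literal('R'). Output: "DR"

Answer: DR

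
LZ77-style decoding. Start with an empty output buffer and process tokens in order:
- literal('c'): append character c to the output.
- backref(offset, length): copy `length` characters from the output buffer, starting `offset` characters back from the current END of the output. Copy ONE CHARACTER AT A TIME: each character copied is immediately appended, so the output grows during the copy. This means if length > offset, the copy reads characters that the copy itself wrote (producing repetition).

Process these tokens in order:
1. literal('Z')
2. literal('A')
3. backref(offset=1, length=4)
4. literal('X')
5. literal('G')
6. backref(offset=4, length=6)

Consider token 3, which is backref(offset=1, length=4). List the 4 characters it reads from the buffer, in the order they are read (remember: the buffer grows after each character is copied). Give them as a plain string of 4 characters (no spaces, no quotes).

Token 1: literal('Z'). Output: "Z"
Token 2: literal('A'). Output: "ZA"
Token 3: backref(off=1, len=4). Buffer before: "ZA" (len 2)
  byte 1: read out[1]='A', append. Buffer now: "ZAA"
  byte 2: read out[2]='A', append. Buffer now: "ZAAA"
  byte 3: read out[3]='A', append. Buffer now: "ZAAAA"
  byte 4: read out[4]='A', append. Buffer now: "ZAAAAA"

Answer: AAAA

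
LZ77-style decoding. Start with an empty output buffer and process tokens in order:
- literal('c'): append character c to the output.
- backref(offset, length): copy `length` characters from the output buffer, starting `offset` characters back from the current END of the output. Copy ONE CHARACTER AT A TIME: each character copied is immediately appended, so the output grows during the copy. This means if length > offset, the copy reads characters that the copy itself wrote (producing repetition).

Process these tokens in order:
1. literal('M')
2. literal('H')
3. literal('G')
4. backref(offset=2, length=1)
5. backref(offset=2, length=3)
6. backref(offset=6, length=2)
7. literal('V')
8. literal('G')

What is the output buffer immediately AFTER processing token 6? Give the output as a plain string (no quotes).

Answer: MHGHGHGHG

Derivation:
Token 1: literal('M'). Output: "M"
Token 2: literal('H'). Output: "MH"
Token 3: literal('G'). Output: "MHG"
Token 4: backref(off=2, len=1). Copied 'H' from pos 1. Output: "MHGH"
Token 5: backref(off=2, len=3) (overlapping!). Copied 'GHG' from pos 2. Output: "MHGHGHG"
Token 6: backref(off=6, len=2). Copied 'HG' from pos 1. Output: "MHGHGHGHG"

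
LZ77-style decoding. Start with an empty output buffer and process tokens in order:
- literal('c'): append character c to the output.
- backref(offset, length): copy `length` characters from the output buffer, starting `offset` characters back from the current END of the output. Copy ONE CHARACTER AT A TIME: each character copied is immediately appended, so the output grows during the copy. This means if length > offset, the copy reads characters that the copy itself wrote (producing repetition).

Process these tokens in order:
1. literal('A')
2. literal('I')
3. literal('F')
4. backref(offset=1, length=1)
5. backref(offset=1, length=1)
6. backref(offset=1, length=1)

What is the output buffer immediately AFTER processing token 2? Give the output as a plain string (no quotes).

Answer: AI

Derivation:
Token 1: literal('A'). Output: "A"
Token 2: literal('I'). Output: "AI"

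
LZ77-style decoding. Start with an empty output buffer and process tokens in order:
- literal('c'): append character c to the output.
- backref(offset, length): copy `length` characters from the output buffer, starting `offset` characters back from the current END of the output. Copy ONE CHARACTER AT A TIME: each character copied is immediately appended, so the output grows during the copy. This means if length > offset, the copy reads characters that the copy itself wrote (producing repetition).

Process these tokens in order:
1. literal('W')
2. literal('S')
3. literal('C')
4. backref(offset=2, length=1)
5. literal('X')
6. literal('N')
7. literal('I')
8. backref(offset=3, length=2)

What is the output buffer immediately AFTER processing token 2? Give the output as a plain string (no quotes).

Answer: WS

Derivation:
Token 1: literal('W'). Output: "W"
Token 2: literal('S'). Output: "WS"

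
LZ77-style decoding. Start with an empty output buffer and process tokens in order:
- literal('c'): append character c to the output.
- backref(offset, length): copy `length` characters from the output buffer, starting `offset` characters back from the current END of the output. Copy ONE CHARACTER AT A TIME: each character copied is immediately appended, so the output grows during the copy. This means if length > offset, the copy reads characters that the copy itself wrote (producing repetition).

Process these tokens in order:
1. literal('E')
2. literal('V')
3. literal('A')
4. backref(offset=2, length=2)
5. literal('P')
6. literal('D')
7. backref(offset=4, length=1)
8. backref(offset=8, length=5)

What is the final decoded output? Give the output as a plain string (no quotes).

Answer: EVAVAPDVEVAVA

Derivation:
Token 1: literal('E'). Output: "E"
Token 2: literal('V'). Output: "EV"
Token 3: literal('A'). Output: "EVA"
Token 4: backref(off=2, len=2). Copied 'VA' from pos 1. Output: "EVAVA"
Token 5: literal('P'). Output: "EVAVAP"
Token 6: literal('D'). Output: "EVAVAPD"
Token 7: backref(off=4, len=1). Copied 'V' from pos 3. Output: "EVAVAPDV"
Token 8: backref(off=8, len=5). Copied 'EVAVA' from pos 0. Output: "EVAVAPDVEVAVA"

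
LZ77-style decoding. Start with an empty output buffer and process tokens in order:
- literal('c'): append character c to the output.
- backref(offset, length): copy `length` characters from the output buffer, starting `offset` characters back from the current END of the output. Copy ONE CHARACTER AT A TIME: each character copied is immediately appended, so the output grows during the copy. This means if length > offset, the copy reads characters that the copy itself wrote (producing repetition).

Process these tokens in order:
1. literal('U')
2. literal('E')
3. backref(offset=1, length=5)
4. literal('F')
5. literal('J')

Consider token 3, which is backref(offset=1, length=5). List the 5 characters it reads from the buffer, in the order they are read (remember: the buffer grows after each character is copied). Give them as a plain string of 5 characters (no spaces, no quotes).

Token 1: literal('U'). Output: "U"
Token 2: literal('E'). Output: "UE"
Token 3: backref(off=1, len=5). Buffer before: "UE" (len 2)
  byte 1: read out[1]='E', append. Buffer now: "UEE"
  byte 2: read out[2]='E', append. Buffer now: "UEEE"
  byte 3: read out[3]='E', append. Buffer now: "UEEEE"
  byte 4: read out[4]='E', append. Buffer now: "UEEEEE"
  byte 5: read out[5]='E', append. Buffer now: "UEEEEEE"

Answer: EEEEE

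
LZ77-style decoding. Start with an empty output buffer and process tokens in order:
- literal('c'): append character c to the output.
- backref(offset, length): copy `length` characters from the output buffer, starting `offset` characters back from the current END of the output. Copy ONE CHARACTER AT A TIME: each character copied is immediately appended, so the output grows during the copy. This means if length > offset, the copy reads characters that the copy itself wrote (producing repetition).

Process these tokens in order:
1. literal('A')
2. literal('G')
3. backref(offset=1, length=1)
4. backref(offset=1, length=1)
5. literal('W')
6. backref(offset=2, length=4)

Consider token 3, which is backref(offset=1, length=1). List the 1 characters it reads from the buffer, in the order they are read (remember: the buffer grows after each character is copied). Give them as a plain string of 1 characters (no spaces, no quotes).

Token 1: literal('A'). Output: "A"
Token 2: literal('G'). Output: "AG"
Token 3: backref(off=1, len=1). Buffer before: "AG" (len 2)
  byte 1: read out[1]='G', append. Buffer now: "AGG"

Answer: G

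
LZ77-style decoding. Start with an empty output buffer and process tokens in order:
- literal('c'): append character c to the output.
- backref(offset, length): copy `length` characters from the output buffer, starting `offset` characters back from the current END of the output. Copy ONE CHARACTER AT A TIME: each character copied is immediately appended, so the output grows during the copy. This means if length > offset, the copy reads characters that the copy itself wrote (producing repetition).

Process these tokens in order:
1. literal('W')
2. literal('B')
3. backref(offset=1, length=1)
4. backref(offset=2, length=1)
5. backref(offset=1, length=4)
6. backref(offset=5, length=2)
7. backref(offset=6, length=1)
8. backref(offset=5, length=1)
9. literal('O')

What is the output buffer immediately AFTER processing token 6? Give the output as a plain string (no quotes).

Token 1: literal('W'). Output: "W"
Token 2: literal('B'). Output: "WB"
Token 3: backref(off=1, len=1). Copied 'B' from pos 1. Output: "WBB"
Token 4: backref(off=2, len=1). Copied 'B' from pos 1. Output: "WBBB"
Token 5: backref(off=1, len=4) (overlapping!). Copied 'BBBB' from pos 3. Output: "WBBBBBBB"
Token 6: backref(off=5, len=2). Copied 'BB' from pos 3. Output: "WBBBBBBBBB"

Answer: WBBBBBBBBB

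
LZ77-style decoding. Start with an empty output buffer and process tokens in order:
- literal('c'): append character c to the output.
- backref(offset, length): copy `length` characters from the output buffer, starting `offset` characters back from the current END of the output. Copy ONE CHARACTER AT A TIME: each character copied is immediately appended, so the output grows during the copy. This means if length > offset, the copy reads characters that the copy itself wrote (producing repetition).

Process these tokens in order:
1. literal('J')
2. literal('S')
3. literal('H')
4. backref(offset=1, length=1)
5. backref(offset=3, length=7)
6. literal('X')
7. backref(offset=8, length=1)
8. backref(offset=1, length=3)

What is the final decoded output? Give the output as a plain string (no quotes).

Token 1: literal('J'). Output: "J"
Token 2: literal('S'). Output: "JS"
Token 3: literal('H'). Output: "JSH"
Token 4: backref(off=1, len=1). Copied 'H' from pos 2. Output: "JSHH"
Token 5: backref(off=3, len=7) (overlapping!). Copied 'SHHSHHS' from pos 1. Output: "JSHHSHHSHHS"
Token 6: literal('X'). Output: "JSHHSHHSHHSX"
Token 7: backref(off=8, len=1). Copied 'S' from pos 4. Output: "JSHHSHHSHHSXS"
Token 8: backref(off=1, len=3) (overlapping!). Copied 'SSS' from pos 12. Output: "JSHHSHHSHHSXSSSS"

Answer: JSHHSHHSHHSXSSSS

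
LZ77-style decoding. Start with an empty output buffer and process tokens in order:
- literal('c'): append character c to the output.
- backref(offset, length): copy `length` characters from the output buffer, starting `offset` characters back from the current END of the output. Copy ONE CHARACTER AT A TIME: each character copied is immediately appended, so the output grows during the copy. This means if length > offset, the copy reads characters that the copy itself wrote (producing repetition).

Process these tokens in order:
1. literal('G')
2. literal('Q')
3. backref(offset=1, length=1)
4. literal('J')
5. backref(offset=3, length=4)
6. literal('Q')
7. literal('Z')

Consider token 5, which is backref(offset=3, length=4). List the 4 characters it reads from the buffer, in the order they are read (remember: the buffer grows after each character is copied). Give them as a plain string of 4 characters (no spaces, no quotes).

Answer: QQJQ

Derivation:
Token 1: literal('G'). Output: "G"
Token 2: literal('Q'). Output: "GQ"
Token 3: backref(off=1, len=1). Copied 'Q' from pos 1. Output: "GQQ"
Token 4: literal('J'). Output: "GQQJ"
Token 5: backref(off=3, len=4). Buffer before: "GQQJ" (len 4)
  byte 1: read out[1]='Q', append. Buffer now: "GQQJQ"
  byte 2: read out[2]='Q', append. Buffer now: "GQQJQQ"
  byte 3: read out[3]='J', append. Buffer now: "GQQJQQJ"
  byte 4: read out[4]='Q', append. Buffer now: "GQQJQQJQ"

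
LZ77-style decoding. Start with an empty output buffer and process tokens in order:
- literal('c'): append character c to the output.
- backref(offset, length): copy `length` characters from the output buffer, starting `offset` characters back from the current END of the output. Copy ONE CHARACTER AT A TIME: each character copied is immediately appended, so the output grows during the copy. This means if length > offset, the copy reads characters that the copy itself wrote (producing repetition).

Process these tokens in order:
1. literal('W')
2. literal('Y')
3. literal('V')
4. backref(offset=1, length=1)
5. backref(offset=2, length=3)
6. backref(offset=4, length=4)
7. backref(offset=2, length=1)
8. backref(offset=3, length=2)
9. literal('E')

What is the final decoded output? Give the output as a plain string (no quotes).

Token 1: literal('W'). Output: "W"
Token 2: literal('Y'). Output: "WY"
Token 3: literal('V'). Output: "WYV"
Token 4: backref(off=1, len=1). Copied 'V' from pos 2. Output: "WYVV"
Token 5: backref(off=2, len=3) (overlapping!). Copied 'VVV' from pos 2. Output: "WYVVVVV"
Token 6: backref(off=4, len=4). Copied 'VVVV' from pos 3. Output: "WYVVVVVVVVV"
Token 7: backref(off=2, len=1). Copied 'V' from pos 9. Output: "WYVVVVVVVVVV"
Token 8: backref(off=3, len=2). Copied 'VV' from pos 9. Output: "WYVVVVVVVVVVVV"
Token 9: literal('E'). Output: "WYVVVVVVVVVVVVE"

Answer: WYVVVVVVVVVVVVE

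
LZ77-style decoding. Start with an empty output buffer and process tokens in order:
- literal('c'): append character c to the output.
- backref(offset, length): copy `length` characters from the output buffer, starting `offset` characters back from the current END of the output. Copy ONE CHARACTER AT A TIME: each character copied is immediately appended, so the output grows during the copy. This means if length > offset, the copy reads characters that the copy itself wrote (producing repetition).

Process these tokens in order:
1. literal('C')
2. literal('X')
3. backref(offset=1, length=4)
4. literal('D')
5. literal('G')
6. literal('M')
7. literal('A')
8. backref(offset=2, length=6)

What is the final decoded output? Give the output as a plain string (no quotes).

Token 1: literal('C'). Output: "C"
Token 2: literal('X'). Output: "CX"
Token 3: backref(off=1, len=4) (overlapping!). Copied 'XXXX' from pos 1. Output: "CXXXXX"
Token 4: literal('D'). Output: "CXXXXXD"
Token 5: literal('G'). Output: "CXXXXXDG"
Token 6: literal('M'). Output: "CXXXXXDGM"
Token 7: literal('A'). Output: "CXXXXXDGMA"
Token 8: backref(off=2, len=6) (overlapping!). Copied 'MAMAMA' from pos 8. Output: "CXXXXXDGMAMAMAMA"

Answer: CXXXXXDGMAMAMAMA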